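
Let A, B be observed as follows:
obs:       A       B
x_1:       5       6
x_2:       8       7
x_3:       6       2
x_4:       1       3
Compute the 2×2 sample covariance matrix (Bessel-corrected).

Step 1 — column means:
  mean(A) = (5 + 8 + 6 + 1) / 4 = 20/4 = 5
  mean(B) = (6 + 7 + 2 + 3) / 4 = 18/4 = 4.5

Step 2 — sample covariance S[i,j] = (1/(n-1)) · Σ_k (x_{k,i} - mean_i) · (x_{k,j} - mean_j), with n-1 = 3.
  S[A,A] = ((0)·(0) + (3)·(3) + (1)·(1) + (-4)·(-4)) / 3 = 26/3 = 8.6667
  S[A,B] = ((0)·(1.5) + (3)·(2.5) + (1)·(-2.5) + (-4)·(-1.5)) / 3 = 11/3 = 3.6667
  S[B,B] = ((1.5)·(1.5) + (2.5)·(2.5) + (-2.5)·(-2.5) + (-1.5)·(-1.5)) / 3 = 17/3 = 5.6667

S is symmetric (S[j,i] = S[i,j]). Assembling:

S = [[8.6667, 3.6667],
 [3.6667, 5.6667]]


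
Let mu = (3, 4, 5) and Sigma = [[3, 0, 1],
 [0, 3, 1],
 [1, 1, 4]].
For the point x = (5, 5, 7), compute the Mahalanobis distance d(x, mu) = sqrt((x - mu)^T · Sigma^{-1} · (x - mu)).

Step 1 — centre the observation: (x - mu) = (2, 1, 2).

Step 2 — invert Sigma (cofactor / det for 3×3, or solve directly):
  Sigma^{-1} = [[0.3667, 0.0333, -0.1],
 [0.0333, 0.3667, -0.1],
 [-0.1, -0.1, 0.3]].

Step 3 — form the quadratic (x - mu)^T · Sigma^{-1} · (x - mu):
  Sigma^{-1} · (x - mu) = (0.5667, 0.2333, 0.3).
  (x - mu)^T · [Sigma^{-1} · (x - mu)] = (2)·(0.5667) + (1)·(0.2333) + (2)·(0.3) = 1.9667.

Step 4 — take square root: d = √(1.9667) ≈ 1.4024.

d(x, mu) = √(1.9667) ≈ 1.4024


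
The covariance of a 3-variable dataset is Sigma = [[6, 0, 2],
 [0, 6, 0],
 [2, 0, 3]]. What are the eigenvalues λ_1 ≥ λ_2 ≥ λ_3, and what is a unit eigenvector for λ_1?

Step 1 — characteristic polynomial p(λ) = det(λI - Sigma) = λ³ - tr·λ² + c_1·λ - det, where tr = trace, c_1 = sum of the principal 2×2 minors, det = det(Sigma):
  tr = 6 + 6 + 3 = 15,
  c_1 = (6·6 - (0)²) + (6·3 - (2)²) + (6·3 - (0)²) = 36 + 14 + 18 = 68,
  det = 6·(6·3 - (0)²) - (0)·((0)·3 - (0)·(2)) + (2)·((0)·(0) - 6·(2)) = 6·(18) - (0)·(0) + (2)·(-12) = 84.
  So p(λ) = λ³ - 15λ² + 68λ - 84.
Step 2 — look for an integer root (rational root theorem: any rational root is an integer divisor of 84). Testing λ = 2:
  p(2) = 8 - 60 + 136 - 84 = 0  ✓
  Dividing out (λ - 2): p(λ) = (λ - 2)(λ² - 13λ + 42).
Step 3 — remaining eigenvalues from the quadratic λ² - 13λ + 42 = 0:
  Δ = 13² - 4·42 = 169 - 168 = 1,  λ = (13 ± √1)/2 = (13 ± 1)/2 = 7 or 6.
  Sorted: λ_1 = 7,  λ_2 = 6,  λ_3 = 2  (check: sum = 15 = tr ✓).

Step 4 — unit eigenvector for λ_1 = 7: v spans the null space of (Sigma - λ_1 I), whose rows are
  r_1 = (-1, 0, 2),  r_2 = (0, -1, 0),  r_3 = (2, 0, -4).
  v is orthogonal to every row, so take v ∝ r_1 × r_2 = ((0)·(0) - (2)·(-1), (2)·(0) - (-1)·(0), (-1)·(-1) - (0)·(0)) = (2, 0, 1).
  Let u = (2, 0, 1).
  ||u|| = √((2)² + (0)² + (1)²) = √(5) ≈ 2.2361,  v_1 = u/||u|| ≈ (0.8944, 0, 0.4472) (||v_1|| = 1).

λ_1 = 7,  λ_2 = 6,  λ_3 = 2;  v_1 ≈ (0.8944, 0, 0.4472)


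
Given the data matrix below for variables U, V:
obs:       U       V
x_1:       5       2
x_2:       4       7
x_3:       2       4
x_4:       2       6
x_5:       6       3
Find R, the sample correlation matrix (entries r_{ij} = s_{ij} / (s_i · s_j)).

Step 1 — column means:
  mean(U) = (5 + 4 + 2 + 2 + 6) / 5 = 19/5 = 3.8
  mean(V) = (2 + 7 + 4 + 6 + 3) / 5 = 22/5 = 4.4

Step 2 — sample variances and covariances s[i,j] = (1/(n-1)) · Σ_k (x_{k,i} - mean_i) · (x_{k,j} - mean_j), with n-1 = 4:
  s[U,U] = ((1.2)·(1.2) + (0.2)·(0.2) + (-1.8)·(-1.8) + (-1.8)·(-1.8) + (2.2)·(2.2)) / 4 = 12.8/4 = 3.2
  s[U,V] = ((1.2)·(-2.4) + (0.2)·(2.6) + (-1.8)·(-0.4) + (-1.8)·(1.6) + (2.2)·(-1.4)) / 4 = -7.6/4 = -1.9
  s[V,V] = ((-2.4)·(-2.4) + (2.6)·(2.6) + (-0.4)·(-0.4) + (1.6)·(1.6) + (-1.4)·(-1.4)) / 4 = 17.2/4 = 4.3
  Sample standard deviations s_i = √(s[i,i]):
  s(U) = √(3.2) = 1.7889
  s(V) = √(4.3) = 2.0736

Step 3 — r_{ij} = s_{ij} / (s_i · s_j):
  r[U,U] = 1 (diagonal).
  r[U,V] = -1.9 / (1.7889 · 2.0736) = -1.9 / 3.7094 = -0.5122
  r[V,V] = 1 (diagonal).

R is symmetric with unit diagonal. Assembling:

R = [[1, -0.5122],
 [-0.5122, 1]]


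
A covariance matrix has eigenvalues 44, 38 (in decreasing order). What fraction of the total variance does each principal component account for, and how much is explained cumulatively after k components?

Step 1 — total variance = trace(Sigma) = Σ λ_i = 44 + 38 = 82.

Step 2 — fraction explained by component i = λ_i / Σ λ:
  PC1: 44/82 = 0.5366
  PC2: 38/82 = 0.4634

Step 3 — cumulative fraction after k components = (λ_1 + ... + λ_k) / Σ λ:
  k = 1: 44/82 = 0.5366
  k = 2: (44 + 38)/82 = 82/82 = 1

Summary (fraction, with percent):

explained: PC1 0.5366 (53.66%), PC2 0.4634 (46.34%);  cumulative: 0.5366, 1


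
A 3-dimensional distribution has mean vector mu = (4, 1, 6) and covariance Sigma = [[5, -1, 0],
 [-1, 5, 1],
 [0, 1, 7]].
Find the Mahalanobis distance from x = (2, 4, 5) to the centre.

Step 1 — centre the observation: (x - mu) = (-2, 3, -1).

Step 2 — invert Sigma (cofactor / det for 3×3, or solve directly):
  Sigma^{-1} = [[0.2086, 0.0429, -0.0061],
 [0.0429, 0.2147, -0.0307],
 [-0.0061, -0.0307, 0.1472]].

Step 3 — form the quadratic (x - mu)^T · Sigma^{-1} · (x - mu):
  Sigma^{-1} · (x - mu) = (-0.2822, 0.589, -0.227).
  (x - mu)^T · [Sigma^{-1} · (x - mu)] = (-2)·(-0.2822) + (3)·(0.589) + (-1)·(-0.227) = 2.5583.

Step 4 — take square root: d = √(2.5583) ≈ 1.5995.

d(x, mu) = √(2.5583) ≈ 1.5995


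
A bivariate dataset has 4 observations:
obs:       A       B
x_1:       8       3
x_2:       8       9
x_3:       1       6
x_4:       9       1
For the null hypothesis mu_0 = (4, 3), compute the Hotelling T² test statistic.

Step 1 — sample mean vector:
  mean(A) = (8 + 8 + 1 + 9) / 4 = 26/4 = 6.5
  mean(B) = (3 + 9 + 6 + 1) / 4 = 19/4 = 4.75
  x̄ = (6.5, 4.75),  deviation x̄ - mu_0 = (6.5, 4.75) - (4, 3) = (2.5, 1.75).

Step 2 — sample covariance matrix, S[i,j] = (1/(n-1)) · Σ_k (x_{k,i} - mean_i) · (x_{k,j} - mean_j), divisor n-1 = 3:
  S[A,A] = ((1.5)·(1.5) + (1.5)·(1.5) + (-5.5)·(-5.5) + (2.5)·(2.5)) / 3 = 41/3 = 13.6667
  S[A,B] = ((1.5)·(-1.75) + (1.5)·(4.25) + (-5.5)·(1.25) + (2.5)·(-3.75)) / 3 = -12.5/3 = -4.1667
  S[B,B] = ((-1.75)·(-1.75) + (4.25)·(4.25) + (1.25)·(1.25) + (-3.75)·(-3.75)) / 3 = 36.75/3 = 12.25
  S = [[13.6667, -4.1667],
 [-4.1667, 12.25]].

Step 3 — invert S. det(S) = 13.6667·12.25 - (-4.1667)² = 150.0556.
  S^{-1} = (1/det) · [[d, -b], [-b, a]] = [[0.0816, 0.0278],
 [0.0278, 0.0911]].

Step 4 — quadratic form (x̄ - mu_0)^T · S^{-1} · (x̄ - mu_0):
  S^{-1} · (x̄ - mu_0) = (0.2527, 0.2288),
  (x̄ - mu_0)^T · [...] = (2.5)·(0.2527) + (1.75)·(0.2288) = 1.0321.

Step 5 — scale by n: T² = 4 · 1.0321 = 4.1285.

T² ≈ 4.1285


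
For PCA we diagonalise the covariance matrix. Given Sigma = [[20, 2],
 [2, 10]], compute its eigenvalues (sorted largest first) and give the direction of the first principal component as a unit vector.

Step 1 — characteristic polynomial of 2×2 Sigma:
  det(Sigma - λI) = λ² - trace · λ + det = 0.
  trace = 20 + 10 = 30, det = 20·10 - (2)² = 196.
Step 2 — discriminant:
  Δ = trace² - 4·det = 900 - 784 = 116.
Step 3 — eigenvalues:
  λ = (trace ± √Δ)/2 = (30 ± 10.7703)/2,
  λ_1 = 20.3852,  λ_2 = 9.6148.

Step 4 — unit eigenvector for λ_1: solve (Sigma - λ_1 I)v = 0. First row:
  (20 - 20.3852)·v_x + (2)·v_y = 0, i.e. (-0.3852)·v_x + (2)·v_y = 0,
  so v ∝ (b, λ_1 - a) = (2, 0.3852) = u.
  ||u|| = √((2)² + (0.3852)²) = √(4.1484) ≈ 2.0368,
  v_1 = u/||u|| ≈ (0.982, 0.1891) (||v_1|| = 1).

λ_1 = 20.3852,  λ_2 = 9.6148;  v_1 ≈ (0.982, 0.1891)


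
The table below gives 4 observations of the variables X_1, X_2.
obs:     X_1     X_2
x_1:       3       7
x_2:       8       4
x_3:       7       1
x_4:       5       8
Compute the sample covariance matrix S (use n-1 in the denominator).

Step 1 — column means:
  mean(X_1) = (3 + 8 + 7 + 5) / 4 = 23/4 = 5.75
  mean(X_2) = (7 + 4 + 1 + 8) / 4 = 20/4 = 5

Step 2 — sample covariance S[i,j] = (1/(n-1)) · Σ_k (x_{k,i} - mean_i) · (x_{k,j} - mean_j), with n-1 = 3.
  S[X_1,X_1] = ((-2.75)·(-2.75) + (2.25)·(2.25) + (1.25)·(1.25) + (-0.75)·(-0.75)) / 3 = 14.75/3 = 4.9167
  S[X_1,X_2] = ((-2.75)·(2) + (2.25)·(-1) + (1.25)·(-4) + (-0.75)·(3)) / 3 = -15/3 = -5
  S[X_2,X_2] = ((2)·(2) + (-1)·(-1) + (-4)·(-4) + (3)·(3)) / 3 = 30/3 = 10

S is symmetric (S[j,i] = S[i,j]). Assembling:

S = [[4.9167, -5],
 [-5, 10]]


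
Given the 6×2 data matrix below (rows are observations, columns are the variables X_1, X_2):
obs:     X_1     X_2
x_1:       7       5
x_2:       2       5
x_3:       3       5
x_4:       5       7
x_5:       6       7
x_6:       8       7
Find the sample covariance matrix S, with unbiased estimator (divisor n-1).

Step 1 — column means:
  mean(X_1) = (7 + 2 + 3 + 5 + 6 + 8) / 6 = 31/6 = 5.1667
  mean(X_2) = (5 + 5 + 5 + 7 + 7 + 7) / 6 = 36/6 = 6

Step 2 — sample covariance S[i,j] = (1/(n-1)) · Σ_k (x_{k,i} - mean_i) · (x_{k,j} - mean_j), with n-1 = 5.
  S[X_1,X_1] = ((1.8333)·(1.8333) + (-3.1667)·(-3.1667) + (-2.1667)·(-2.1667) + (-0.1667)·(-0.1667) + (0.8333)·(0.8333) + (2.8333)·(2.8333)) / 5 = 26.8333/5 = 5.3667
  S[X_1,X_2] = ((1.8333)·(-1) + (-3.1667)·(-1) + (-2.1667)·(-1) + (-0.1667)·(1) + (0.8333)·(1) + (2.8333)·(1)) / 5 = 7/5 = 1.4
  S[X_2,X_2] = ((-1)·(-1) + (-1)·(-1) + (-1)·(-1) + (1)·(1) + (1)·(1) + (1)·(1)) / 5 = 6/5 = 1.2

S is symmetric (S[j,i] = S[i,j]). Assembling:

S = [[5.3667, 1.4],
 [1.4, 1.2]]


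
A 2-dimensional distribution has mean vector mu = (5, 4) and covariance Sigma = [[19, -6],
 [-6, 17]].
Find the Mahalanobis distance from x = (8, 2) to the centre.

Step 1 — centre the observation: (x - mu) = (3, -2).

Step 2 — invert Sigma. det(Sigma) = 19·17 - (-6)² = 287.
  Sigma^{-1} = (1/det) · [[d, -b], [-b, a]] = [[0.0592, 0.0209],
 [0.0209, 0.0662]].

Step 3 — form the quadratic (x - mu)^T · Sigma^{-1} · (x - mu):
  Sigma^{-1} · (x - mu) = (0.1359, -0.0697).
  (x - mu)^T · [Sigma^{-1} · (x - mu)] = (3)·(0.1359) + (-2)·(-0.0697) = 0.547.

Step 4 — take square root: d = √(0.547) ≈ 0.7396.

d(x, mu) = √(0.547) ≈ 0.7396


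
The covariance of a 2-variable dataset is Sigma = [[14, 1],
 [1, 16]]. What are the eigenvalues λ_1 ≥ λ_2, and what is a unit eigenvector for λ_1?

Step 1 — characteristic polynomial of 2×2 Sigma:
  det(Sigma - λI) = λ² - trace · λ + det = 0.
  trace = 14 + 16 = 30, det = 14·16 - (1)² = 223.
Step 2 — discriminant:
  Δ = trace² - 4·det = 900 - 892 = 8.
Step 3 — eigenvalues:
  λ = (trace ± √Δ)/2 = (30 ± 2.8284)/2,
  λ_1 = 16.4142,  λ_2 = 13.5858.

Step 4 — unit eigenvector for λ_1: solve (Sigma - λ_1 I)v = 0. First row:
  (14 - 16.4142)·v_x + (1)·v_y = 0, i.e. (-2.4142)·v_x + (1)·v_y = 0,
  so v ∝ (b, λ_1 - a) = (1, 2.4142) = u.
  ||u|| = √((1)² + (2.4142)²) = √(6.8284) ≈ 2.6131,
  v_1 = u/||u|| ≈ (0.3827, 0.9239) (||v_1|| = 1).

λ_1 = 16.4142,  λ_2 = 13.5858;  v_1 ≈ (0.3827, 0.9239)


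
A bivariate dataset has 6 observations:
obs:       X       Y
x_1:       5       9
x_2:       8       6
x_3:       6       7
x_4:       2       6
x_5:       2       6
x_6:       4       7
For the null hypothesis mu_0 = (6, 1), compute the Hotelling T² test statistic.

Step 1 — sample mean vector:
  mean(X) = (5 + 8 + 6 + 2 + 2 + 4) / 6 = 27/6 = 4.5
  mean(Y) = (9 + 6 + 7 + 6 + 6 + 7) / 6 = 41/6 = 6.8333
  x̄ = (4.5, 6.8333),  deviation x̄ - mu_0 = (4.5, 6.8333) - (6, 1) = (-1.5, 5.8333).

Step 2 — sample covariance matrix, S[i,j] = (1/(n-1)) · Σ_k (x_{k,i} - mean_i) · (x_{k,j} - mean_j), divisor n-1 = 5:
  S[X,X] = ((0.5)·(0.5) + (3.5)·(3.5) + (1.5)·(1.5) + (-2.5)·(-2.5) + (-2.5)·(-2.5) + (-0.5)·(-0.5)) / 5 = 27.5/5 = 5.5
  S[X,Y] = ((0.5)·(2.1667) + (3.5)·(-0.8333) + (1.5)·(0.1667) + (-2.5)·(-0.8333) + (-2.5)·(-0.8333) + (-0.5)·(0.1667)) / 5 = 2.5/5 = 0.5
  S[Y,Y] = ((2.1667)·(2.1667) + (-0.8333)·(-0.8333) + (0.1667)·(0.1667) + (-0.8333)·(-0.8333) + (-0.8333)·(-0.8333) + (0.1667)·(0.1667)) / 5 = 6.8333/5 = 1.3667
  S = [[5.5, 0.5],
 [0.5, 1.3667]].

Step 3 — invert S. det(S) = 5.5·1.3667 - (0.5)² = 7.2667.
  S^{-1} = (1/det) · [[d, -b], [-b, a]] = [[0.1881, -0.0688],
 [-0.0688, 0.7569]].

Step 4 — quadratic form (x̄ - mu_0)^T · S^{-1} · (x̄ - mu_0):
  S^{-1} · (x̄ - mu_0) = (-0.6835, 4.5183),
  (x̄ - mu_0)^T · [...] = (-1.5)·(-0.6835) + (5.8333)·(4.5183) = 27.3823.

Step 5 — scale by n: T² = 6 · 27.3823 = 164.2936.

T² ≈ 164.2936


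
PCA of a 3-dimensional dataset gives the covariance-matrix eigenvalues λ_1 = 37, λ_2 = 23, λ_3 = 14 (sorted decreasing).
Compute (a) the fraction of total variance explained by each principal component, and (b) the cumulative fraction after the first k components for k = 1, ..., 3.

Step 1 — total variance = trace(Sigma) = Σ λ_i = 37 + 23 + 14 = 74.

Step 2 — fraction explained by component i = λ_i / Σ λ:
  PC1: 37/74 = 0.5
  PC2: 23/74 = 0.3108
  PC3: 14/74 = 0.1892

Step 3 — cumulative fraction after k components = (λ_1 + ... + λ_k) / Σ λ:
  k = 1: 37/74 = 0.5
  k = 2: (37 + 23)/74 = 60/74 = 0.8108
  k = 3: (37 + 23 + 14)/74 = 74/74 = 1

Summary (fraction, with percent):

explained: PC1 0.5 (50%), PC2 0.3108 (31.08%), PC3 0.1892 (18.92%);  cumulative: 0.5, 0.8108, 1


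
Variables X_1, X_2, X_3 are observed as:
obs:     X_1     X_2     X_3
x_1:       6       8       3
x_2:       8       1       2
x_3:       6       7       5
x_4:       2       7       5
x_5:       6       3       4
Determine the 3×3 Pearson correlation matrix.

Step 1 — column means:
  mean(X_1) = (6 + 8 + 6 + 2 + 6) / 5 = 28/5 = 5.6
  mean(X_2) = (8 + 1 + 7 + 7 + 3) / 5 = 26/5 = 5.2
  mean(X_3) = (3 + 2 + 5 + 5 + 4) / 5 = 19/5 = 3.8

Step 2 — sample variances and covariances s[i,j] = (1/(n-1)) · Σ_k (x_{k,i} - mean_i) · (x_{k,j} - mean_j), with n-1 = 4:
  s[X_1,X_1] = ((0.4)·(0.4) + (2.4)·(2.4) + (0.4)·(0.4) + (-3.6)·(-3.6) + (0.4)·(0.4)) / 4 = 19.2/4 = 4.8
  s[X_1,X_2] = ((0.4)·(2.8) + (2.4)·(-4.2) + (0.4)·(1.8) + (-3.6)·(1.8) + (0.4)·(-2.2)) / 4 = -15.6/4 = -3.9
  s[X_1,X_3] = ((0.4)·(-0.8) + (2.4)·(-1.8) + (0.4)·(1.2) + (-3.6)·(1.2) + (0.4)·(0.2)) / 4 = -8.4/4 = -2.1
  s[X_2,X_2] = ((2.8)·(2.8) + (-4.2)·(-4.2) + (1.8)·(1.8) + (1.8)·(1.8) + (-2.2)·(-2.2)) / 4 = 36.8/4 = 9.2
  s[X_2,X_3] = ((2.8)·(-0.8) + (-4.2)·(-1.8) + (1.8)·(1.2) + (1.8)·(1.2) + (-2.2)·(0.2)) / 4 = 9.2/4 = 2.3
  s[X_3,X_3] = ((-0.8)·(-0.8) + (-1.8)·(-1.8) + (1.2)·(1.2) + (1.2)·(1.2) + (0.2)·(0.2)) / 4 = 6.8/4 = 1.7
  Sample standard deviations s_i = √(s[i,i]):
  s(X_1) = √(4.8) = 2.1909
  s(X_2) = √(9.2) = 3.0332
  s(X_3) = √(1.7) = 1.3038

Step 3 — r_{ij} = s_{ij} / (s_i · s_j):
  r[X_1,X_1] = 1 (diagonal).
  r[X_1,X_2] = -3.9 / (2.1909 · 3.0332) = -3.9 / 6.6453 = -0.5869
  r[X_1,X_3] = -2.1 / (2.1909 · 1.3038) = -2.1 / 2.8566 = -0.7351
  r[X_2,X_2] = 1 (diagonal).
  r[X_2,X_3] = 2.3 / (3.0332 · 1.3038) = 2.3 / 3.9547 = 0.5816
  r[X_3,X_3] = 1 (diagonal).

R is symmetric with unit diagonal. Assembling:

R = [[1, -0.5869, -0.7351],
 [-0.5869, 1, 0.5816],
 [-0.7351, 0.5816, 1]]


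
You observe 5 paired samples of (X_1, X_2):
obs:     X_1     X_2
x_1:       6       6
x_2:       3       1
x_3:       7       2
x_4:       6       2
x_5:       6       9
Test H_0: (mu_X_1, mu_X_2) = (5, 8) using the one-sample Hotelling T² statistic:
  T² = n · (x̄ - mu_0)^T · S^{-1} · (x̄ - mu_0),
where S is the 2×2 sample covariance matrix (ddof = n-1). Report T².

Step 1 — sample mean vector:
  mean(X_1) = (6 + 3 + 7 + 6 + 6) / 5 = 28/5 = 5.6
  mean(X_2) = (6 + 1 + 2 + 2 + 9) / 5 = 20/5 = 4
  x̄ = (5.6, 4),  deviation x̄ - mu_0 = (5.6, 4) - (5, 8) = (0.6, -4).

Step 2 — sample covariance matrix, S[i,j] = (1/(n-1)) · Σ_k (x_{k,i} - mean_i) · (x_{k,j} - mean_j), divisor n-1 = 4:
  S[X_1,X_1] = ((0.4)·(0.4) + (-2.6)·(-2.6) + (1.4)·(1.4) + (0.4)·(0.4) + (0.4)·(0.4)) / 4 = 9.2/4 = 2.3
  S[X_1,X_2] = ((0.4)·(2) + (-2.6)·(-3) + (1.4)·(-2) + (0.4)·(-2) + (0.4)·(5)) / 4 = 7/4 = 1.75
  S[X_2,X_2] = ((2)·(2) + (-3)·(-3) + (-2)·(-2) + (-2)·(-2) + (5)·(5)) / 4 = 46/4 = 11.5
  S = [[2.3, 1.75],
 [1.75, 11.5]].

Step 3 — invert S. det(S) = 2.3·11.5 - (1.75)² = 23.3875.
  S^{-1} = (1/det) · [[d, -b], [-b, a]] = [[0.4917, -0.0748],
 [-0.0748, 0.0983]].

Step 4 — quadratic form (x̄ - mu_0)^T · S^{-1} · (x̄ - mu_0):
  S^{-1} · (x̄ - mu_0) = (0.5943, -0.4383),
  (x̄ - mu_0)^T · [...] = (0.6)·(0.5943) + (-4)·(-0.4383) = 2.1097.

Step 5 — scale by n: T² = 5 · 2.1097 = 10.5484.

T² ≈ 10.5484


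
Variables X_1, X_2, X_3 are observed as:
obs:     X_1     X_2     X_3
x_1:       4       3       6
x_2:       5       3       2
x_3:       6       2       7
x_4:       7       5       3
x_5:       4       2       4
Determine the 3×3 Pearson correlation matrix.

Step 1 — column means:
  mean(X_1) = (4 + 5 + 6 + 7 + 4) / 5 = 26/5 = 5.2
  mean(X_2) = (3 + 3 + 2 + 5 + 2) / 5 = 15/5 = 3
  mean(X_3) = (6 + 2 + 7 + 3 + 4) / 5 = 22/5 = 4.4

Step 2 — sample variances and covariances s[i,j] = (1/(n-1)) · Σ_k (x_{k,i} - mean_i) · (x_{k,j} - mean_j), with n-1 = 4:
  s[X_1,X_1] = ((-1.2)·(-1.2) + (-0.2)·(-0.2) + (0.8)·(0.8) + (1.8)·(1.8) + (-1.2)·(-1.2)) / 4 = 6.8/4 = 1.7
  s[X_1,X_2] = ((-1.2)·(0) + (-0.2)·(0) + (0.8)·(-1) + (1.8)·(2) + (-1.2)·(-1)) / 4 = 4/4 = 1
  s[X_1,X_3] = ((-1.2)·(1.6) + (-0.2)·(-2.4) + (0.8)·(2.6) + (1.8)·(-1.4) + (-1.2)·(-0.4)) / 4 = -1.4/4 = -0.35
  s[X_2,X_2] = ((0)·(0) + (0)·(0) + (-1)·(-1) + (2)·(2) + (-1)·(-1)) / 4 = 6/4 = 1.5
  s[X_2,X_3] = ((0)·(1.6) + (0)·(-2.4) + (-1)·(2.6) + (2)·(-1.4) + (-1)·(-0.4)) / 4 = -5/4 = -1.25
  s[X_3,X_3] = ((1.6)·(1.6) + (-2.4)·(-2.4) + (2.6)·(2.6) + (-1.4)·(-1.4) + (-0.4)·(-0.4)) / 4 = 17.2/4 = 4.3
  Sample standard deviations s_i = √(s[i,i]):
  s(X_1) = √(1.7) = 1.3038
  s(X_2) = √(1.5) = 1.2247
  s(X_3) = √(4.3) = 2.0736

Step 3 — r_{ij} = s_{ij} / (s_i · s_j):
  r[X_1,X_1] = 1 (diagonal).
  r[X_1,X_2] = 1 / (1.3038 · 1.2247) = 1 / 1.5969 = 0.6262
  r[X_1,X_3] = -0.35 / (1.3038 · 2.0736) = -0.35 / 2.7037 = -0.1295
  r[X_2,X_2] = 1 (diagonal).
  r[X_2,X_3] = -1.25 / (1.2247 · 2.0736) = -1.25 / 2.5397 = -0.4922
  r[X_3,X_3] = 1 (diagonal).

R is symmetric with unit diagonal. Assembling:

R = [[1, 0.6262, -0.1295],
 [0.6262, 1, -0.4922],
 [-0.1295, -0.4922, 1]]


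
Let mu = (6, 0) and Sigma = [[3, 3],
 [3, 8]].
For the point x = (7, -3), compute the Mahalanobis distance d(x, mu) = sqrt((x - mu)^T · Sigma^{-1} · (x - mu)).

Step 1 — centre the observation: (x - mu) = (1, -3).

Step 2 — invert Sigma. det(Sigma) = 3·8 - (3)² = 15.
  Sigma^{-1} = (1/det) · [[d, -b], [-b, a]] = [[0.5333, -0.2],
 [-0.2, 0.2]].

Step 3 — form the quadratic (x - mu)^T · Sigma^{-1} · (x - mu):
  Sigma^{-1} · (x - mu) = (1.1333, -0.8).
  (x - mu)^T · [Sigma^{-1} · (x - mu)] = (1)·(1.1333) + (-3)·(-0.8) = 3.5333.

Step 4 — take square root: d = √(3.5333) ≈ 1.8797.

d(x, mu) = √(3.5333) ≈ 1.8797


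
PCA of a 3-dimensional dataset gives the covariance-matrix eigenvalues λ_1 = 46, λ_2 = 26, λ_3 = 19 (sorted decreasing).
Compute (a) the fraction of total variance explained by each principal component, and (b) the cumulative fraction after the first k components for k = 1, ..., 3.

Step 1 — total variance = trace(Sigma) = Σ λ_i = 46 + 26 + 19 = 91.

Step 2 — fraction explained by component i = λ_i / Σ λ:
  PC1: 46/91 = 0.5055
  PC2: 26/91 = 0.2857
  PC3: 19/91 = 0.2088

Step 3 — cumulative fraction after k components = (λ_1 + ... + λ_k) / Σ λ:
  k = 1: 46/91 = 0.5055
  k = 2: (46 + 26)/91 = 72/91 = 0.7912
  k = 3: (46 + 26 + 19)/91 = 91/91 = 1

Summary (fraction, with percent):

explained: PC1 0.5055 (50.55%), PC2 0.2857 (28.57%), PC3 0.2088 (20.88%);  cumulative: 0.5055, 0.7912, 1


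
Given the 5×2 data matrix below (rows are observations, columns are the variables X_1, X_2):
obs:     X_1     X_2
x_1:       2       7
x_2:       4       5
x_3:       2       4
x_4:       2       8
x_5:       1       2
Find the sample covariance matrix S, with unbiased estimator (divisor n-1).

Step 1 — column means:
  mean(X_1) = (2 + 4 + 2 + 2 + 1) / 5 = 11/5 = 2.2
  mean(X_2) = (7 + 5 + 4 + 8 + 2) / 5 = 26/5 = 5.2

Step 2 — sample covariance S[i,j] = (1/(n-1)) · Σ_k (x_{k,i} - mean_i) · (x_{k,j} - mean_j), with n-1 = 4.
  S[X_1,X_1] = ((-0.2)·(-0.2) + (1.8)·(1.8) + (-0.2)·(-0.2) + (-0.2)·(-0.2) + (-1.2)·(-1.2)) / 4 = 4.8/4 = 1.2
  S[X_1,X_2] = ((-0.2)·(1.8) + (1.8)·(-0.2) + (-0.2)·(-1.2) + (-0.2)·(2.8) + (-1.2)·(-3.2)) / 4 = 2.8/4 = 0.7
  S[X_2,X_2] = ((1.8)·(1.8) + (-0.2)·(-0.2) + (-1.2)·(-1.2) + (2.8)·(2.8) + (-3.2)·(-3.2)) / 4 = 22.8/4 = 5.7

S is symmetric (S[j,i] = S[i,j]). Assembling:

S = [[1.2, 0.7],
 [0.7, 5.7]]


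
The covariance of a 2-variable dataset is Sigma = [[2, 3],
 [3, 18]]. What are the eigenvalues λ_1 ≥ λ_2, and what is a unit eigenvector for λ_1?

Step 1 — characteristic polynomial of 2×2 Sigma:
  det(Sigma - λI) = λ² - trace · λ + det = 0.
  trace = 2 + 18 = 20, det = 2·18 - (3)² = 27.
Step 2 — discriminant:
  Δ = trace² - 4·det = 400 - 108 = 292.
Step 3 — eigenvalues:
  λ = (trace ± √Δ)/2 = (20 ± 17.088)/2,
  λ_1 = 18.544,  λ_2 = 1.456.

Step 4 — unit eigenvector for λ_1: solve (Sigma - λ_1 I)v = 0. First row:
  (2 - 18.544)·v_x + (3)·v_y = 0, i.e. (-16.544)·v_x + (3)·v_y = 0,
  so v ∝ (b, λ_1 - a) = (3, 16.544) = u.
  ||u|| = √((3)² + (16.544)²) = √(282.7041) ≈ 16.8138,
  v_1 = u/||u|| ≈ (0.1784, 0.984) (||v_1|| = 1).

λ_1 = 18.544,  λ_2 = 1.456;  v_1 ≈ (0.1784, 0.984)


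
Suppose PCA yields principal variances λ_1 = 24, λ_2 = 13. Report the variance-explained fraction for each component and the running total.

Step 1 — total variance = trace(Sigma) = Σ λ_i = 24 + 13 = 37.

Step 2 — fraction explained by component i = λ_i / Σ λ:
  PC1: 24/37 = 0.6486
  PC2: 13/37 = 0.3514

Step 3 — cumulative fraction after k components = (λ_1 + ... + λ_k) / Σ λ:
  k = 1: 24/37 = 0.6486
  k = 2: (24 + 13)/37 = 37/37 = 1

Summary (fraction, with percent):

explained: PC1 0.6486 (64.86%), PC2 0.3514 (35.14%);  cumulative: 0.6486, 1


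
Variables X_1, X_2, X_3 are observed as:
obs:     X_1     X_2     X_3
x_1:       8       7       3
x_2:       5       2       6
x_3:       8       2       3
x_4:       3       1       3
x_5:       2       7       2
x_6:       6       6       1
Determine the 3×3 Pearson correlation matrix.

Step 1 — column means:
  mean(X_1) = (8 + 5 + 8 + 3 + 2 + 6) / 6 = 32/6 = 5.3333
  mean(X_2) = (7 + 2 + 2 + 1 + 7 + 6) / 6 = 25/6 = 4.1667
  mean(X_3) = (3 + 6 + 3 + 3 + 2 + 1) / 6 = 18/6 = 3

Step 2 — sample variances and covariances s[i,j] = (1/(n-1)) · Σ_k (x_{k,i} - mean_i) · (x_{k,j} - mean_j), with n-1 = 5:
  s[X_1,X_1] = ((2.6667)·(2.6667) + (-0.3333)·(-0.3333) + (2.6667)·(2.6667) + (-2.3333)·(-2.3333) + (-3.3333)·(-3.3333) + (0.6667)·(0.6667)) / 5 = 31.3333/5 = 6.2667
  s[X_1,X_2] = ((2.6667)·(2.8333) + (-0.3333)·(-2.1667) + (2.6667)·(-2.1667) + (-2.3333)·(-3.1667) + (-3.3333)·(2.8333) + (0.6667)·(1.8333)) / 5 = 1.6667/5 = 0.3333
  s[X_1,X_3] = ((2.6667)·(0) + (-0.3333)·(3) + (2.6667)·(0) + (-2.3333)·(0) + (-3.3333)·(-1) + (0.6667)·(-2)) / 5 = 1/5 = 0.2
  s[X_2,X_2] = ((2.8333)·(2.8333) + (-2.1667)·(-2.1667) + (-2.1667)·(-2.1667) + (-3.1667)·(-3.1667) + (2.8333)·(2.8333) + (1.8333)·(1.8333)) / 5 = 38.8333/5 = 7.7667
  s[X_2,X_3] = ((2.8333)·(0) + (-2.1667)·(3) + (-2.1667)·(0) + (-3.1667)·(0) + (2.8333)·(-1) + (1.8333)·(-2)) / 5 = -13/5 = -2.6
  s[X_3,X_3] = ((0)·(0) + (3)·(3) + (0)·(0) + (0)·(0) + (-1)·(-1) + (-2)·(-2)) / 5 = 14/5 = 2.8
  Sample standard deviations s_i = √(s[i,i]):
  s(X_1) = √(6.2667) = 2.5033
  s(X_2) = √(7.7667) = 2.7869
  s(X_3) = √(2.8) = 1.6733

Step 3 — r_{ij} = s_{ij} / (s_i · s_j):
  r[X_1,X_1] = 1 (diagonal).
  r[X_1,X_2] = 0.3333 / (2.5033 · 2.7869) = 0.3333 / 6.9765 = 0.0478
  r[X_1,X_3] = 0.2 / (2.5033 · 1.6733) = 0.2 / 4.1889 = 0.0477
  r[X_2,X_2] = 1 (diagonal).
  r[X_2,X_3] = -2.6 / (2.7869 · 1.6733) = -2.6 / 4.6633 = -0.5575
  r[X_3,X_3] = 1 (diagonal).

R is symmetric with unit diagonal. Assembling:

R = [[1, 0.0478, 0.0477],
 [0.0478, 1, -0.5575],
 [0.0477, -0.5575, 1]]


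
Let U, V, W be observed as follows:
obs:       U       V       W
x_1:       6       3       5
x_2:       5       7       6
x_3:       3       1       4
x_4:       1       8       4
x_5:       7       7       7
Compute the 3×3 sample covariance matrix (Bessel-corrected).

Step 1 — column means:
  mean(U) = (6 + 5 + 3 + 1 + 7) / 5 = 22/5 = 4.4
  mean(V) = (3 + 7 + 1 + 8 + 7) / 5 = 26/5 = 5.2
  mean(W) = (5 + 6 + 4 + 4 + 7) / 5 = 26/5 = 5.2

Step 2 — sample covariance S[i,j] = (1/(n-1)) · Σ_k (x_{k,i} - mean_i) · (x_{k,j} - mean_j), with n-1 = 4.
  S[U,U] = ((1.6)·(1.6) + (0.6)·(0.6) + (-1.4)·(-1.4) + (-3.4)·(-3.4) + (2.6)·(2.6)) / 4 = 23.2/4 = 5.8
  S[U,V] = ((1.6)·(-2.2) + (0.6)·(1.8) + (-1.4)·(-4.2) + (-3.4)·(2.8) + (2.6)·(1.8)) / 4 = -1.4/4 = -0.35
  S[U,W] = ((1.6)·(-0.2) + (0.6)·(0.8) + (-1.4)·(-1.2) + (-3.4)·(-1.2) + (2.6)·(1.8)) / 4 = 10.6/4 = 2.65
  S[V,V] = ((-2.2)·(-2.2) + (1.8)·(1.8) + (-4.2)·(-4.2) + (2.8)·(2.8) + (1.8)·(1.8)) / 4 = 36.8/4 = 9.2
  S[V,W] = ((-2.2)·(-0.2) + (1.8)·(0.8) + (-4.2)·(-1.2) + (2.8)·(-1.2) + (1.8)·(1.8)) / 4 = 6.8/4 = 1.7
  S[W,W] = ((-0.2)·(-0.2) + (0.8)·(0.8) + (-1.2)·(-1.2) + (-1.2)·(-1.2) + (1.8)·(1.8)) / 4 = 6.8/4 = 1.7

S is symmetric (S[j,i] = S[i,j]). Assembling:

S = [[5.8, -0.35, 2.65],
 [-0.35, 9.2, 1.7],
 [2.65, 1.7, 1.7]]


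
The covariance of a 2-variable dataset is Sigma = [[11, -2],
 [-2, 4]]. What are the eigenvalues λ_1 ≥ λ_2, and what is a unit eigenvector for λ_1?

Step 1 — characteristic polynomial of 2×2 Sigma:
  det(Sigma - λI) = λ² - trace · λ + det = 0.
  trace = 11 + 4 = 15, det = 11·4 - (-2)² = 40.
Step 2 — discriminant:
  Δ = trace² - 4·det = 225 - 160 = 65.
Step 3 — eigenvalues:
  λ = (trace ± √Δ)/2 = (15 ± 8.0623)/2,
  λ_1 = 11.5311,  λ_2 = 3.4689.

Step 4 — unit eigenvector for λ_1: solve (Sigma - λ_1 I)v = 0. First row:
  (11 - 11.5311)·v_x + (-2)·v_y = 0, i.e. (-0.5311)·v_x + (-2)·v_y = 0,
  so v ∝ (b, λ_1 - a) = (-2, 0.5311); multiply by -1 so the first entry is positive: u = (2, -0.5311).
  ||u|| = √((2)² + (-0.5311)²) = √(4.2821) ≈ 2.0693,
  v_1 = u/||u|| ≈ (0.9665, -0.2567) (||v_1|| = 1).

λ_1 = 11.5311,  λ_2 = 3.4689;  v_1 ≈ (0.9665, -0.2567)


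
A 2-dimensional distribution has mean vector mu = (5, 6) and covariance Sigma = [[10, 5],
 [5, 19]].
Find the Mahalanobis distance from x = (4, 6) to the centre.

Step 1 — centre the observation: (x - mu) = (-1, 0).

Step 2 — invert Sigma. det(Sigma) = 10·19 - (5)² = 165.
  Sigma^{-1} = (1/det) · [[d, -b], [-b, a]] = [[0.1152, -0.0303],
 [-0.0303, 0.0606]].

Step 3 — form the quadratic (x - mu)^T · Sigma^{-1} · (x - mu):
  Sigma^{-1} · (x - mu) = (-0.1152, 0.0303).
  (x - mu)^T · [Sigma^{-1} · (x - mu)] = (-1)·(-0.1152) + (0)·(0.0303) = 0.1152.

Step 4 — take square root: d = √(0.1152) ≈ 0.3393.

d(x, mu) = √(0.1152) ≈ 0.3393


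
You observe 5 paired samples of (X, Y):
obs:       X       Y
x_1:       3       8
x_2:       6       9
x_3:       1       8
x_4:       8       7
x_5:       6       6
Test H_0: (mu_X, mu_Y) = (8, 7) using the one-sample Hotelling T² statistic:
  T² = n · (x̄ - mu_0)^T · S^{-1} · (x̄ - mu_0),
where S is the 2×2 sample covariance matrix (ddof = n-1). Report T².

Step 1 — sample mean vector:
  mean(X) = (3 + 6 + 1 + 8 + 6) / 5 = 24/5 = 4.8
  mean(Y) = (8 + 9 + 8 + 7 + 6) / 5 = 38/5 = 7.6
  x̄ = (4.8, 7.6),  deviation x̄ - mu_0 = (4.8, 7.6) - (8, 7) = (-3.2, 0.6).

Step 2 — sample covariance matrix, S[i,j] = (1/(n-1)) · Σ_k (x_{k,i} - mean_i) · (x_{k,j} - mean_j), divisor n-1 = 4:
  S[X,X] = ((-1.8)·(-1.8) + (1.2)·(1.2) + (-3.8)·(-3.8) + (3.2)·(3.2) + (1.2)·(1.2)) / 4 = 30.8/4 = 7.7
  S[X,Y] = ((-1.8)·(0.4) + (1.2)·(1.4) + (-3.8)·(0.4) + (3.2)·(-0.6) + (1.2)·(-1.6)) / 4 = -4.4/4 = -1.1
  S[Y,Y] = ((0.4)·(0.4) + (1.4)·(1.4) + (0.4)·(0.4) + (-0.6)·(-0.6) + (-1.6)·(-1.6)) / 4 = 5.2/4 = 1.3
  S = [[7.7, -1.1],
 [-1.1, 1.3]].

Step 3 — invert S. det(S) = 7.7·1.3 - (-1.1)² = 8.8.
  S^{-1} = (1/det) · [[d, -b], [-b, a]] = [[0.1477, 0.125],
 [0.125, 0.875]].

Step 4 — quadratic form (x̄ - mu_0)^T · S^{-1} · (x̄ - mu_0):
  S^{-1} · (x̄ - mu_0) = (-0.3977, 0.125),
  (x̄ - mu_0)^T · [...] = (-3.2)·(-0.3977) + (0.6)·(0.125) = 1.3477.

Step 5 — scale by n: T² = 5 · 1.3477 = 6.7386.

T² ≈ 6.7386


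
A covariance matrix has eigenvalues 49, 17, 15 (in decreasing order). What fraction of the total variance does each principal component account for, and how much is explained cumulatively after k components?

Step 1 — total variance = trace(Sigma) = Σ λ_i = 49 + 17 + 15 = 81.

Step 2 — fraction explained by component i = λ_i / Σ λ:
  PC1: 49/81 = 0.6049
  PC2: 17/81 = 0.2099
  PC3: 15/81 = 0.1852

Step 3 — cumulative fraction after k components = (λ_1 + ... + λ_k) / Σ λ:
  k = 1: 49/81 = 0.6049
  k = 2: (49 + 17)/81 = 66/81 = 0.8148
  k = 3: (49 + 17 + 15)/81 = 81/81 = 1

Summary (fraction, with percent):

explained: PC1 0.6049 (60.49%), PC2 0.2099 (20.99%), PC3 0.1852 (18.52%);  cumulative: 0.6049, 0.8148, 1


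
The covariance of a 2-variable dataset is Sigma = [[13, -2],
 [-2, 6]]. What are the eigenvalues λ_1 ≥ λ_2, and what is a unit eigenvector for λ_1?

Step 1 — characteristic polynomial of 2×2 Sigma:
  det(Sigma - λI) = λ² - trace · λ + det = 0.
  trace = 13 + 6 = 19, det = 13·6 - (-2)² = 74.
Step 2 — discriminant:
  Δ = trace² - 4·det = 361 - 296 = 65.
Step 3 — eigenvalues:
  λ = (trace ± √Δ)/2 = (19 ± 8.0623)/2,
  λ_1 = 13.5311,  λ_2 = 5.4689.

Step 4 — unit eigenvector for λ_1: solve (Sigma - λ_1 I)v = 0. First row:
  (13 - 13.5311)·v_x + (-2)·v_y = 0, i.e. (-0.5311)·v_x + (-2)·v_y = 0,
  so v ∝ (b, λ_1 - a) = (-2, 0.5311); multiply by -1 so the first entry is positive: u = (2, -0.5311).
  ||u|| = √((2)² + (-0.5311)²) = √(4.2821) ≈ 2.0693,
  v_1 = u/||u|| ≈ (0.9665, -0.2567) (||v_1|| = 1).

λ_1 = 13.5311,  λ_2 = 5.4689;  v_1 ≈ (0.9665, -0.2567)


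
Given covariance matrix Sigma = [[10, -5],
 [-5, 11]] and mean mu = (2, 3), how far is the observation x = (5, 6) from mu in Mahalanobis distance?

Step 1 — centre the observation: (x - mu) = (3, 3).

Step 2 — invert Sigma. det(Sigma) = 10·11 - (-5)² = 85.
  Sigma^{-1} = (1/det) · [[d, -b], [-b, a]] = [[0.1294, 0.0588],
 [0.0588, 0.1176]].

Step 3 — form the quadratic (x - mu)^T · Sigma^{-1} · (x - mu):
  Sigma^{-1} · (x - mu) = (0.5647, 0.5294).
  (x - mu)^T · [Sigma^{-1} · (x - mu)] = (3)·(0.5647) + (3)·(0.5294) = 3.2824.

Step 4 — take square root: d = √(3.2824) ≈ 1.8117.

d(x, mu) = √(3.2824) ≈ 1.8117


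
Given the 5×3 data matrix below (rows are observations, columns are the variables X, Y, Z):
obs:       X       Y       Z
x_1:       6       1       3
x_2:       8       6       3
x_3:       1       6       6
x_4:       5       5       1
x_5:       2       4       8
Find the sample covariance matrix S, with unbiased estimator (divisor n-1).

Step 1 — column means:
  mean(X) = (6 + 8 + 1 + 5 + 2) / 5 = 22/5 = 4.4
  mean(Y) = (1 + 6 + 6 + 5 + 4) / 5 = 22/5 = 4.4
  mean(Z) = (3 + 3 + 6 + 1 + 8) / 5 = 21/5 = 4.2

Step 2 — sample covariance S[i,j] = (1/(n-1)) · Σ_k (x_{k,i} - mean_i) · (x_{k,j} - mean_j), with n-1 = 4.
  S[X,X] = ((1.6)·(1.6) + (3.6)·(3.6) + (-3.4)·(-3.4) + (0.6)·(0.6) + (-2.4)·(-2.4)) / 4 = 33.2/4 = 8.3
  S[X,Y] = ((1.6)·(-3.4) + (3.6)·(1.6) + (-3.4)·(1.6) + (0.6)·(0.6) + (-2.4)·(-0.4)) / 4 = -3.8/4 = -0.95
  S[X,Z] = ((1.6)·(-1.2) + (3.6)·(-1.2) + (-3.4)·(1.8) + (0.6)·(-3.2) + (-2.4)·(3.8)) / 4 = -23.4/4 = -5.85
  S[Y,Y] = ((-3.4)·(-3.4) + (1.6)·(1.6) + (1.6)·(1.6) + (0.6)·(0.6) + (-0.4)·(-0.4)) / 4 = 17.2/4 = 4.3
  S[Y,Z] = ((-3.4)·(-1.2) + (1.6)·(-1.2) + (1.6)·(1.8) + (0.6)·(-3.2) + (-0.4)·(3.8)) / 4 = 1.6/4 = 0.4
  S[Z,Z] = ((-1.2)·(-1.2) + (-1.2)·(-1.2) + (1.8)·(1.8) + (-3.2)·(-3.2) + (3.8)·(3.8)) / 4 = 30.8/4 = 7.7

S is symmetric (S[j,i] = S[i,j]). Assembling:

S = [[8.3, -0.95, -5.85],
 [-0.95, 4.3, 0.4],
 [-5.85, 0.4, 7.7]]


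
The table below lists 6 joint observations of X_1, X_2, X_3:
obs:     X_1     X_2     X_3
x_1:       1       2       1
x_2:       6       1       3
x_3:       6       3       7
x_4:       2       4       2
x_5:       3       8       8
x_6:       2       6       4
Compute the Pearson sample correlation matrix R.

Step 1 — column means:
  mean(X_1) = (1 + 6 + 6 + 2 + 3 + 2) / 6 = 20/6 = 3.3333
  mean(X_2) = (2 + 1 + 3 + 4 + 8 + 6) / 6 = 24/6 = 4
  mean(X_3) = (1 + 3 + 7 + 2 + 8 + 4) / 6 = 25/6 = 4.1667

Step 2 — sample variances and covariances s[i,j] = (1/(n-1)) · Σ_k (x_{k,i} - mean_i) · (x_{k,j} - mean_j), with n-1 = 5:
  s[X_1,X_1] = ((-2.3333)·(-2.3333) + (2.6667)·(2.6667) + (2.6667)·(2.6667) + (-1.3333)·(-1.3333) + (-0.3333)·(-0.3333) + (-1.3333)·(-1.3333)) / 5 = 23.3333/5 = 4.6667
  s[X_1,X_2] = ((-2.3333)·(-2) + (2.6667)·(-3) + (2.6667)·(-1) + (-1.3333)·(0) + (-0.3333)·(4) + (-1.3333)·(2)) / 5 = -10/5 = -2
  s[X_1,X_3] = ((-2.3333)·(-3.1667) + (2.6667)·(-1.1667) + (2.6667)·(2.8333) + (-1.3333)·(-2.1667) + (-0.3333)·(3.8333) + (-1.3333)·(-0.1667)) / 5 = 13.6667/5 = 2.7333
  s[X_2,X_2] = ((-2)·(-2) + (-3)·(-3) + (-1)·(-1) + (0)·(0) + (4)·(4) + (2)·(2)) / 5 = 34/5 = 6.8
  s[X_2,X_3] = ((-2)·(-3.1667) + (-3)·(-1.1667) + (-1)·(2.8333) + (0)·(-2.1667) + (4)·(3.8333) + (2)·(-0.1667)) / 5 = 22/5 = 4.4
  s[X_3,X_3] = ((-3.1667)·(-3.1667) + (-1.1667)·(-1.1667) + (2.8333)·(2.8333) + (-2.1667)·(-2.1667) + (3.8333)·(3.8333) + (-0.1667)·(-0.1667)) / 5 = 38.8333/5 = 7.7667
  Sample standard deviations s_i = √(s[i,i]):
  s(X_1) = √(4.6667) = 2.1602
  s(X_2) = √(6.8) = 2.6077
  s(X_3) = √(7.7667) = 2.7869

Step 3 — r_{ij} = s_{ij} / (s_i · s_j):
  r[X_1,X_1] = 1 (diagonal).
  r[X_1,X_2] = -2 / (2.1602 · 2.6077) = -2 / 5.6332 = -0.355
  r[X_1,X_3] = 2.7333 / (2.1602 · 2.7869) = 2.7333 / 6.0203 = 0.454
  r[X_2,X_2] = 1 (diagonal).
  r[X_2,X_3] = 4.4 / (2.6077 · 2.7869) = 4.4 / 7.2673 = 0.6055
  r[X_3,X_3] = 1 (diagonal).

R is symmetric with unit diagonal. Assembling:

R = [[1, -0.355, 0.454],
 [-0.355, 1, 0.6055],
 [0.454, 0.6055, 1]]


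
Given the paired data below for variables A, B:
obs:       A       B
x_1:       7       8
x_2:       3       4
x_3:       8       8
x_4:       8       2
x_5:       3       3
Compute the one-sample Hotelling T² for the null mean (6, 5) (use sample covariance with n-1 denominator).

Step 1 — sample mean vector:
  mean(A) = (7 + 3 + 8 + 8 + 3) / 5 = 29/5 = 5.8
  mean(B) = (8 + 4 + 8 + 2 + 3) / 5 = 25/5 = 5
  x̄ = (5.8, 5),  deviation x̄ - mu_0 = (5.8, 5) - (6, 5) = (-0.2, 0).

Step 2 — sample covariance matrix, S[i,j] = (1/(n-1)) · Σ_k (x_{k,i} - mean_i) · (x_{k,j} - mean_j), divisor n-1 = 4:
  S[A,A] = ((1.2)·(1.2) + (-2.8)·(-2.8) + (2.2)·(2.2) + (2.2)·(2.2) + (-2.8)·(-2.8)) / 4 = 26.8/4 = 6.7
  S[A,B] = ((1.2)·(3) + (-2.8)·(-1) + (2.2)·(3) + (2.2)·(-3) + (-2.8)·(-2)) / 4 = 12/4 = 3
  S[B,B] = ((3)·(3) + (-1)·(-1) + (3)·(3) + (-3)·(-3) + (-2)·(-2)) / 4 = 32/4 = 8
  S = [[6.7, 3],
 [3, 8]].

Step 3 — invert S. det(S) = 6.7·8 - (3)² = 44.6.
  S^{-1} = (1/det) · [[d, -b], [-b, a]] = [[0.1794, -0.0673],
 [-0.0673, 0.1502]].

Step 4 — quadratic form (x̄ - mu_0)^T · S^{-1} · (x̄ - mu_0):
  S^{-1} · (x̄ - mu_0) = (-0.0359, 0.0135),
  (x̄ - mu_0)^T · [...] = (-0.2)·(-0.0359) + (0)·(0.0135) = 0.0072.

Step 5 — scale by n: T² = 5 · 0.0072 = 0.0359.

T² ≈ 0.0359


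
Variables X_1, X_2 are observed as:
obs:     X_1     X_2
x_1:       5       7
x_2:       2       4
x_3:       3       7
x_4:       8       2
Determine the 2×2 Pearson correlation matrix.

Step 1 — column means:
  mean(X_1) = (5 + 2 + 3 + 8) / 4 = 18/4 = 4.5
  mean(X_2) = (7 + 4 + 7 + 2) / 4 = 20/4 = 5

Step 2 — sample variances and covariances s[i,j] = (1/(n-1)) · Σ_k (x_{k,i} - mean_i) · (x_{k,j} - mean_j), with n-1 = 3:
  s[X_1,X_1] = ((0.5)·(0.5) + (-2.5)·(-2.5) + (-1.5)·(-1.5) + (3.5)·(3.5)) / 3 = 21/3 = 7
  s[X_1,X_2] = ((0.5)·(2) + (-2.5)·(-1) + (-1.5)·(2) + (3.5)·(-3)) / 3 = -10/3 = -3.3333
  s[X_2,X_2] = ((2)·(2) + (-1)·(-1) + (2)·(2) + (-3)·(-3)) / 3 = 18/3 = 6
  Sample standard deviations s_i = √(s[i,i]):
  s(X_1) = √(7) = 2.6458
  s(X_2) = √(6) = 2.4495

Step 3 — r_{ij} = s_{ij} / (s_i · s_j):
  r[X_1,X_1] = 1 (diagonal).
  r[X_1,X_2] = -3.3333 / (2.6458 · 2.4495) = -3.3333 / 6.4807 = -0.5143
  r[X_2,X_2] = 1 (diagonal).

R is symmetric with unit diagonal. Assembling:

R = [[1, -0.5143],
 [-0.5143, 1]]


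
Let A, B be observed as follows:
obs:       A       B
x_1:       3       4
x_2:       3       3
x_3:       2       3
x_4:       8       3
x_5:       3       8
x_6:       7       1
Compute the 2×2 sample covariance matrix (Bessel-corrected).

Step 1 — column means:
  mean(A) = (3 + 3 + 2 + 8 + 3 + 7) / 6 = 26/6 = 4.3333
  mean(B) = (4 + 3 + 3 + 3 + 8 + 1) / 6 = 22/6 = 3.6667

Step 2 — sample covariance S[i,j] = (1/(n-1)) · Σ_k (x_{k,i} - mean_i) · (x_{k,j} - mean_j), with n-1 = 5.
  S[A,A] = ((-1.3333)·(-1.3333) + (-1.3333)·(-1.3333) + (-2.3333)·(-2.3333) + (3.6667)·(3.6667) + (-1.3333)·(-1.3333) + (2.6667)·(2.6667)) / 5 = 31.3333/5 = 6.2667
  S[A,B] = ((-1.3333)·(0.3333) + (-1.3333)·(-0.6667) + (-2.3333)·(-0.6667) + (3.6667)·(-0.6667) + (-1.3333)·(4.3333) + (2.6667)·(-2.6667)) / 5 = -13.3333/5 = -2.6667
  S[B,B] = ((0.3333)·(0.3333) + (-0.6667)·(-0.6667) + (-0.6667)·(-0.6667) + (-0.6667)·(-0.6667) + (4.3333)·(4.3333) + (-2.6667)·(-2.6667)) / 5 = 27.3333/5 = 5.4667

S is symmetric (S[j,i] = S[i,j]). Assembling:

S = [[6.2667, -2.6667],
 [-2.6667, 5.4667]]


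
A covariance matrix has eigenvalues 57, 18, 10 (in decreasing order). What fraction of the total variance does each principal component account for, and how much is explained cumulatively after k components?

Step 1 — total variance = trace(Sigma) = Σ λ_i = 57 + 18 + 10 = 85.

Step 2 — fraction explained by component i = λ_i / Σ λ:
  PC1: 57/85 = 0.6706
  PC2: 18/85 = 0.2118
  PC3: 10/85 = 0.1176

Step 3 — cumulative fraction after k components = (λ_1 + ... + λ_k) / Σ λ:
  k = 1: 57/85 = 0.6706
  k = 2: (57 + 18)/85 = 75/85 = 0.8824
  k = 3: (57 + 18 + 10)/85 = 85/85 = 1

Summary (fraction, with percent):

explained: PC1 0.6706 (67.06%), PC2 0.2118 (21.18%), PC3 0.1176 (11.76%);  cumulative: 0.6706, 0.8824, 1


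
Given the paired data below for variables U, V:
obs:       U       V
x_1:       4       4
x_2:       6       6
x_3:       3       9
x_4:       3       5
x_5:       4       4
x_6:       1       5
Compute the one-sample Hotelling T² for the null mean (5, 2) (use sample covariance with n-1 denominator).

Step 1 — sample mean vector:
  mean(U) = (4 + 6 + 3 + 3 + 4 + 1) / 6 = 21/6 = 3.5
  mean(V) = (4 + 6 + 9 + 5 + 4 + 5) / 6 = 33/6 = 5.5
  x̄ = (3.5, 5.5),  deviation x̄ - mu_0 = (3.5, 5.5) - (5, 2) = (-1.5, 3.5).

Step 2 — sample covariance matrix, S[i,j] = (1/(n-1)) · Σ_k (x_{k,i} - mean_i) · (x_{k,j} - mean_j), divisor n-1 = 5:
  S[U,U] = ((0.5)·(0.5) + (2.5)·(2.5) + (-0.5)·(-0.5) + (-0.5)·(-0.5) + (0.5)·(0.5) + (-2.5)·(-2.5)) / 5 = 13.5/5 = 2.7
  S[U,V] = ((0.5)·(-1.5) + (2.5)·(0.5) + (-0.5)·(3.5) + (-0.5)·(-0.5) + (0.5)·(-1.5) + (-2.5)·(-0.5)) / 5 = -0.5/5 = -0.1
  S[V,V] = ((-1.5)·(-1.5) + (0.5)·(0.5) + (3.5)·(3.5) + (-0.5)·(-0.5) + (-1.5)·(-1.5) + (-0.5)·(-0.5)) / 5 = 17.5/5 = 3.5
  S = [[2.7, -0.1],
 [-0.1, 3.5]].

Step 3 — invert S. det(S) = 2.7·3.5 - (-0.1)² = 9.44.
  S^{-1} = (1/det) · [[d, -b], [-b, a]] = [[0.3708, 0.0106],
 [0.0106, 0.286]].

Step 4 — quadratic form (x̄ - mu_0)^T · S^{-1} · (x̄ - mu_0):
  S^{-1} · (x̄ - mu_0) = (-0.5191, 0.9852),
  (x̄ - mu_0)^T · [...] = (-1.5)·(-0.5191) + (3.5)·(0.9852) = 4.2267.

Step 5 — scale by n: T² = 6 · 4.2267 = 25.3602.

T² ≈ 25.3602
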